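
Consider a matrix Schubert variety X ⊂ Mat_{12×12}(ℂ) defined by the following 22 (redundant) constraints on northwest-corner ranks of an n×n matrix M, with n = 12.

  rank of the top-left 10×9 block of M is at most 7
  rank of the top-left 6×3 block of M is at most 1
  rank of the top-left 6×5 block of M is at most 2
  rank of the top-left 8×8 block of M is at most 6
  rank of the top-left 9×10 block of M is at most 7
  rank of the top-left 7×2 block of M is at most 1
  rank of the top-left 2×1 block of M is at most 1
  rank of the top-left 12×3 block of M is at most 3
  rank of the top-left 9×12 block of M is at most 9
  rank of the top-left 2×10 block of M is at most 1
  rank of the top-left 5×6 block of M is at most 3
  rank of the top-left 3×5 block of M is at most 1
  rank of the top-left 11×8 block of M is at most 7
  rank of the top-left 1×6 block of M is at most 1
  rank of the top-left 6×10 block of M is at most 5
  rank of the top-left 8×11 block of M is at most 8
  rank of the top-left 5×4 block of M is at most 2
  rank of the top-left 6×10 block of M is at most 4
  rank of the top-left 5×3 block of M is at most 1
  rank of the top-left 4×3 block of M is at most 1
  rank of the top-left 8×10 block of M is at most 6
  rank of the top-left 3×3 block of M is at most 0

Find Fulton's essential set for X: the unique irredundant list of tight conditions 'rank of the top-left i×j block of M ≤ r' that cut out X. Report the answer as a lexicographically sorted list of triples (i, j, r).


The tightest implied rank at each (i,j), from the 22 conditions:

  R[1]: 0, 0, 0, 1, 1, 1, 1, 1, 1, 1, 1, 1
  R[2]: 0, 0, 0, 1, 1, 1, 1, 1, 1, 1, 2, 2
  R[3]: 0, 0, 0, 1, 1, 2, 2, 2, 2, 2, 3, 3
  R[4]: 1, 1, 1, 2, 2, 3, 3, 3, 3, 3, 4, 4
  R[5]: 1, 1, 1, 2, 2, 3, 4, 4, 4, 4, 5, 5
  R[6]: 1, 1, 1, 2, 2, 3, 4, 4, 4, 4, 5, 6
  R[7]: 1, 1, 2, 3, 3, 4, 5, 5, 5, 5, 6, 7
  R[8]: 1, 2, 3, 4, 4, 5, 6, 6, 6, 6, 7, 8
  R[9]: 1, 2, 3, 4, 5, 6, 7, 7, 7, 7, 8, 9
  R[10]: 1, 2, 3, 4, 5, 6, 7, 7, 7, 8, 9, 10
  R[11]: 1, 2, 3, 4, 5, 6, 7, 7, 8, 9, 10, 11
  R[12]: 1, 2, 3, 4, 5, 6, 7, 8, 9, 10, 11, 12

the unique w with this rank table is (4, 11, 6, 1, 7, 12, 3, 2, 5, 10, 9, 8).

Fulton essential set (9 of the 29 Rothe cells):

[(2, 10, 1), (3, 3, 0), (3, 5, 1), (6, 3, 1), (6, 5, 2), (6, 10, 4), (7, 2, 1), (10, 9, 7), (11, 8, 7)]


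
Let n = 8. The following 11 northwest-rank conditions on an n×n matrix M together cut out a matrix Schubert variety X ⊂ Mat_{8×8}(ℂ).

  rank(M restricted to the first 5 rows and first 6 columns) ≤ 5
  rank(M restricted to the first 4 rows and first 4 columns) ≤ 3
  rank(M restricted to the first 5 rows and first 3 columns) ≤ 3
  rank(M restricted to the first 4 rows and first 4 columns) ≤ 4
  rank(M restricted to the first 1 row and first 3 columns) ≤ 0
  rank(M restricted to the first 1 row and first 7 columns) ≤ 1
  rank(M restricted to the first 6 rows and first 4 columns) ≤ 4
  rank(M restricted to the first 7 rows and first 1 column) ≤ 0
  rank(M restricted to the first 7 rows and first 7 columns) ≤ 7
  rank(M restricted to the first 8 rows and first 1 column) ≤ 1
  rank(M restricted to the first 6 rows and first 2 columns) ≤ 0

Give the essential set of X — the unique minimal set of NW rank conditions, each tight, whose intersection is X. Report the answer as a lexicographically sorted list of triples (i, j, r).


Propagating the 11 rank bounds to every northwest block:

  i=1: 0 0 0 1 1 1 1 1
  i=2: 0 0 1 2 2 2 2 2
  i=3: 0 0 1 2 3 3 3 3
  i=4: 0 0 1 2 3 4 4 4
  i=5: 0 0 1 2 3 4 5 5
  i=6: 0 0 1 2 3 4 5 6
  i=7: 0 1 2 3 4 5 6 7
  i=8: 1 2 3 4 5 6 7 8

so w = (4, 3, 5, 6, 7, 8, 2, 1).

D(w) has 14 cells with 3 SE-corners; essential set:

[(1, 3, 0), (6, 2, 0), (7, 1, 0)]


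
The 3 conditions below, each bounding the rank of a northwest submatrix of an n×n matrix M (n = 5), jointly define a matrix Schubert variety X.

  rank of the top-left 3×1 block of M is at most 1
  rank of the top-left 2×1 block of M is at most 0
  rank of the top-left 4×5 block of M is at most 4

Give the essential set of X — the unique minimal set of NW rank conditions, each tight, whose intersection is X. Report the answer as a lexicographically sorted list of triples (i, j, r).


The tightest implied rank at each (i,j), from the 3 conditions:

  R[1]: 0 1 1 1 1
  R[2]: 0 1 2 2 2
  R[3]: 1 2 3 3 3
  R[4]: 1 2 3 4 4
  R[5]: 1 2 3 4 5

hence w(1..5) = (2, 3, 1, 4, 5).

D(w) has 2 cells with 1 SE-corner; essential set:

[(2, 1, 0)]


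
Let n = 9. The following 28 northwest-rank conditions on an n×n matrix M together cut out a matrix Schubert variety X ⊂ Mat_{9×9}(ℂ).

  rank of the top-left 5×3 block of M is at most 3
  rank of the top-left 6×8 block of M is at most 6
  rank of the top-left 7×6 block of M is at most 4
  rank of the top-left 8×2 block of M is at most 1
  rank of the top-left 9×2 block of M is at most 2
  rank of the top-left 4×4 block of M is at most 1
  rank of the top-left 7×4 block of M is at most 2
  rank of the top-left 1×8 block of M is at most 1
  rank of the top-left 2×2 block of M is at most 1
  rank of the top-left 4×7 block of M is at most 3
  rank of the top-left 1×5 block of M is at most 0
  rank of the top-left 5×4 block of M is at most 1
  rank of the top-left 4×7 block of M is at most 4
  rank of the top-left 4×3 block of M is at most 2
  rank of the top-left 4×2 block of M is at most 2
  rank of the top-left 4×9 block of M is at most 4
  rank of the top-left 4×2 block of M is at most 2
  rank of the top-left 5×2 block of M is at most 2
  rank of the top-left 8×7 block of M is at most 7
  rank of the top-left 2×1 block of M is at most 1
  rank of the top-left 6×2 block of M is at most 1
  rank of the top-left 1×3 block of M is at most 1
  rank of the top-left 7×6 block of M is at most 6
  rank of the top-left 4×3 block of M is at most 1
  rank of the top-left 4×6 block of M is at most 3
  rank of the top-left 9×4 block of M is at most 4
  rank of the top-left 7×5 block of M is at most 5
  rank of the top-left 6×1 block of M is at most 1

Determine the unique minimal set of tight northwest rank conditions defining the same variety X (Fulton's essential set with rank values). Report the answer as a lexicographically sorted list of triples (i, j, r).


The tightest implied rank at each (i,j), from the 28 conditions:

  0 0 0 0 0 1 1 1 1
  1 1 1 1 1 2 2 2 2
  1 1 1 1 2 3 3 3 3
  1 1 1 1 2 3 3 4 4
  1 1 1 1 2 3 4 5 5
  1 1 2 2 3 4 5 6 6
  1 1 2 2 3 4 5 6 7
  1 1 2 3 4 5 6 7 8
  1 2 3 4 5 6 7 8 9

reading off 1-entries of Δ²R: w = (6, 1, 5, 8, 7, 3, 9, 4, 2).

Rothe diagram D(w) (19 cells), 5 SE-corners (essential conditions):

[(1, 5, 0), (4, 7, 3), (5, 4, 1), (7, 4, 2), (8, 2, 1)]


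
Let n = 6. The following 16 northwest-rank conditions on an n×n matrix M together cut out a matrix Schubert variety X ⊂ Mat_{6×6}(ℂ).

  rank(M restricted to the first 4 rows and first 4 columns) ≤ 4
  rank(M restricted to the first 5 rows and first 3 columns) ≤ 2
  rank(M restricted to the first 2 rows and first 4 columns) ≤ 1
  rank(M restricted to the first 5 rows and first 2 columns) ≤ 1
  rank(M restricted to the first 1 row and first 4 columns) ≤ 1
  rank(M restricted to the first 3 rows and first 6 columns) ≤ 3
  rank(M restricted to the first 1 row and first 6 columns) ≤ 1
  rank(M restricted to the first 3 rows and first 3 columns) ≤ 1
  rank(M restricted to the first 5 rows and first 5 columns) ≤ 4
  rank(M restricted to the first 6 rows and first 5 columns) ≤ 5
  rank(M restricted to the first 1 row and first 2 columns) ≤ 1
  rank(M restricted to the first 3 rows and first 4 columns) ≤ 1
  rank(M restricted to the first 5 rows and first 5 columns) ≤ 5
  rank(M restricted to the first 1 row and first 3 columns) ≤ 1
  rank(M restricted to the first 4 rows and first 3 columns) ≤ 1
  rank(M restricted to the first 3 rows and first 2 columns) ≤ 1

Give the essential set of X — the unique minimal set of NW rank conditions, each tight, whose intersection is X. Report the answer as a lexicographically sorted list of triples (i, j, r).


Propagating the 16 rank bounds to every northwest block:

  row 1: 1  1  1  1  1  1
  row 2: 1  1  1  1  2  2
  row 3: 1  1  1  1  2  3
  row 4: 1  1  1  2  3  4
  row 5: 1  1  2  3  4  5
  row 6: 1  2  3  4  5  6

giving w = (1, 5, 6, 4, 3, 2) via Δ²R.

|D(w)|=9, |Ess(w)|=3:

[(3, 4, 1), (4, 3, 1), (5, 2, 1)]


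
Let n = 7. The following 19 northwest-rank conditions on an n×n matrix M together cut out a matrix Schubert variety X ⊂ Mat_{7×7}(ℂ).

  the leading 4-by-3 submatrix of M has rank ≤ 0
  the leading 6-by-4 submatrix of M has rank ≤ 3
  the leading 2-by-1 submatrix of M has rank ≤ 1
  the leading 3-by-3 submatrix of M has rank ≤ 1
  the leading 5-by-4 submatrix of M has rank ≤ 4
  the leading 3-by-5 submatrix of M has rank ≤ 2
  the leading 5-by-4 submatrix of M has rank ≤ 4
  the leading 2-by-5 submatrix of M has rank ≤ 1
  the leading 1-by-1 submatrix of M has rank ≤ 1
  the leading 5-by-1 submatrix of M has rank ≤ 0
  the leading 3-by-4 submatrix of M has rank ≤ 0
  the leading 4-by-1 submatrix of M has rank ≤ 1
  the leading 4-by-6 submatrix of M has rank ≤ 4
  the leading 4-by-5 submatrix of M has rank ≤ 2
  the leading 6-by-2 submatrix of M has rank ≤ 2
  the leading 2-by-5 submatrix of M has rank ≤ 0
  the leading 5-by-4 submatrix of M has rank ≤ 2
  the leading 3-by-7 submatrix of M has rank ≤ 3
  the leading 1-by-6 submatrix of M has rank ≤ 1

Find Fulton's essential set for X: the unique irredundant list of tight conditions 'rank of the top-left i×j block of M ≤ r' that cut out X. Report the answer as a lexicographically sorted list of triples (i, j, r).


Rank table r_w(7×7) implied by the 19 constraints:

  row 1: 0 | 0 | 0 | 0 | 0 | 1 | 1
  row 2: 0 | 0 | 0 | 0 | 0 | 1 | 2
  row 3: 0 | 0 | 0 | 0 | 1 | 2 | 3
  row 4: 0 | 0 | 0 | 1 | 2 | 3 | 4
  row 5: 0 | 1 | 1 | 2 | 3 | 4 | 5
  row 6: 1 | 2 | 2 | 3 | 4 | 5 | 6
  row 7: 1 | 2 | 3 | 4 | 5 | 6 | 7

the unique w with this rank table is (6, 7, 5, 4, 2, 1, 3).

4 SE-corners of the 18-cell Rothe diagram give Ess(w):

[(2, 5, 0), (3, 4, 0), (4, 3, 0), (5, 1, 0)]


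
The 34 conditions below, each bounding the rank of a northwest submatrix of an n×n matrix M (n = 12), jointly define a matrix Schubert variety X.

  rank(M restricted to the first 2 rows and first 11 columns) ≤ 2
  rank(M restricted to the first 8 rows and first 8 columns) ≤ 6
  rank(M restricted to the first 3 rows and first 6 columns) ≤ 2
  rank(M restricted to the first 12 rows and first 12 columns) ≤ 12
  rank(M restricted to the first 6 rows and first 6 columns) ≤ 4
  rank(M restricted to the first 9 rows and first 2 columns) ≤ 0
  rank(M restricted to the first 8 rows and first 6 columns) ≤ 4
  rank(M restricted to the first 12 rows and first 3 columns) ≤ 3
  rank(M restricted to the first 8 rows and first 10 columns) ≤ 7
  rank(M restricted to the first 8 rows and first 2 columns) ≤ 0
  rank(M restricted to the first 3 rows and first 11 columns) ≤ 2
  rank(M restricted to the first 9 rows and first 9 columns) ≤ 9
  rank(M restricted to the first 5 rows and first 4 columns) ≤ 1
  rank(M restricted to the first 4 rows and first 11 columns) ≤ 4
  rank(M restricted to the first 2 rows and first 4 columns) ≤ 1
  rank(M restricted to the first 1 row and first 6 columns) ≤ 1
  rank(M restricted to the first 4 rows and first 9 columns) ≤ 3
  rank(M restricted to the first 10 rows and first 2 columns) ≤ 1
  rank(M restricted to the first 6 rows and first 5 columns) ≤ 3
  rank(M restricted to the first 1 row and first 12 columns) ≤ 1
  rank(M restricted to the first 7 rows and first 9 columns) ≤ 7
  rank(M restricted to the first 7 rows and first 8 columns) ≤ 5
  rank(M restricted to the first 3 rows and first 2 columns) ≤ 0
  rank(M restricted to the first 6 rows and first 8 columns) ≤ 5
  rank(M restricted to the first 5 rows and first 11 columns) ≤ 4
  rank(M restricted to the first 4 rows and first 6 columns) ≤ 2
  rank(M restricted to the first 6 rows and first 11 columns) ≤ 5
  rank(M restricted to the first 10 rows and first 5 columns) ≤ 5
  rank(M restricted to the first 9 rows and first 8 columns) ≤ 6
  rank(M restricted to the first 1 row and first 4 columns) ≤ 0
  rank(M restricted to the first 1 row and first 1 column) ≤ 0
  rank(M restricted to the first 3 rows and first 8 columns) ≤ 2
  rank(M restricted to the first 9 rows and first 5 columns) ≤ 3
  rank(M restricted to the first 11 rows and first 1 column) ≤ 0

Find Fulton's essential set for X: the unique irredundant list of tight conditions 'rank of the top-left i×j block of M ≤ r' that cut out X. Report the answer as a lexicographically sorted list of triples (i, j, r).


Computing R[i][j] = min implied NW-rank bound (n=12, 34 conditions):

  0  0  0  0  1  1  1  1  1  1  1  1
  0  0  1  1  2  2  2  2  2  2  2  2
  0  0  1  1  2  2  2  2  2  2  2  3
  0  0  1  1  2  2  3  3  3  3  3  4
  0  0  1  1  2  3  4  4  4  4  4  5
  0  0  1  2  3  4  5  5  5  5  5  6
  0  0  1  2  3  4  5  5  6  6  6  7
  0  0  1  2  3  4  5  6  7  7  7  8
  0  0  1  2  3  4  5  6  7  8  8  9
  0  1  2  3  4  5  6  7  8  9  9  10
  0  1  2  3  4  5  6  7  8  9  10  11
  1  2  3  4  5  6  7  8  9  10  11  12

so w = (5, 3, 12, 7, 6, 4, 9, 8, 10, 2, 11, 1).

Rothe diagram D(w) (33 cells), 7 SE-corners (essential conditions):

[(1, 4, 0), (3, 11, 2), (4, 6, 2), (5, 4, 1), (7, 8, 5), (9, 2, 0), (11, 1, 0)]


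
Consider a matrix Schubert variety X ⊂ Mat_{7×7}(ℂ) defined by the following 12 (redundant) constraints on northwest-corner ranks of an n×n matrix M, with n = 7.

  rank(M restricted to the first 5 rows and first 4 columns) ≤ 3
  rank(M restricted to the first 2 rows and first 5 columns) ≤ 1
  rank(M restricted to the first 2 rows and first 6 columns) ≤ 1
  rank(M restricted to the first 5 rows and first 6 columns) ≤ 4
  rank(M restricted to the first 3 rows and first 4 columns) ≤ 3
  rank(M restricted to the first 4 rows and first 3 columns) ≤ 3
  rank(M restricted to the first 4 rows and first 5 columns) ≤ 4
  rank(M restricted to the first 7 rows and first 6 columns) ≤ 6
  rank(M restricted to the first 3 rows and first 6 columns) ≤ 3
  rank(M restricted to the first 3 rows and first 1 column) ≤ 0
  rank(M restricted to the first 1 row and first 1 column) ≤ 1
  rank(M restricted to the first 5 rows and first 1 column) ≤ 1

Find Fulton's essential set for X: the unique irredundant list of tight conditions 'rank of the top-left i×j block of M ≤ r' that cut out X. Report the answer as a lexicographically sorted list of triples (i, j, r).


The tightest implied rank at each (i,j), from the 12 conditions:

  R[1]: 0  1  1  1  1  1  1
  R[2]: 0  1  1  1  1  1  2
  R[3]: 0  1  2  2  2  2  3
  R[4]: 1  2  3  3  3  3  4
  R[5]: 1  2  3  3  4  4  5
  R[6]: 1  2  3  4  5  5  6
  R[7]: 1  2  3  4  5  6  7

hence w(1..7) = (2, 7, 3, 1, 5, 4, 6).

Rothe diagram D(w) (8 cells), 3 SE-corners (essential conditions):

[(2, 6, 1), (3, 1, 0), (5, 4, 3)]


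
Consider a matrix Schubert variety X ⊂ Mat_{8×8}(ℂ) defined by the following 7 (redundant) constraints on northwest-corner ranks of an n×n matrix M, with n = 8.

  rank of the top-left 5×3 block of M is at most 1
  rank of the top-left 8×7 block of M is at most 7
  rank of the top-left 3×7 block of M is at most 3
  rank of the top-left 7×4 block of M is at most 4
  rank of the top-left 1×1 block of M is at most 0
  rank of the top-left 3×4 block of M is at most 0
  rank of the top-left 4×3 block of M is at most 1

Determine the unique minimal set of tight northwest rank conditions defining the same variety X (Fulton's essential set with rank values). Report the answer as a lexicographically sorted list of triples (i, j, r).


Rank table r_w(8×8) implied by the 7 constraints:

  i=1: 0  0  0  0  1  1  1  1
  i=2: 0  0  0  0  1  2  2  2
  i=3: 0  0  0  0  1  2  3  3
  i=4: 1  1  1  1  2  3  4  4
  i=5: 1  1  1  2  3  4  5  5
  i=6: 1  2  2  3  4  5  6  6
  i=7: 1  2  3  4  5  6  7  7
  i=8: 1  2  3  4  5  6  7  8

hence w(1..8) = (5, 6, 7, 1, 4, 2, 3, 8).

2 SE-corners of the 14-cell Rothe diagram give Ess(w):

[(3, 4, 0), (5, 3, 1)]


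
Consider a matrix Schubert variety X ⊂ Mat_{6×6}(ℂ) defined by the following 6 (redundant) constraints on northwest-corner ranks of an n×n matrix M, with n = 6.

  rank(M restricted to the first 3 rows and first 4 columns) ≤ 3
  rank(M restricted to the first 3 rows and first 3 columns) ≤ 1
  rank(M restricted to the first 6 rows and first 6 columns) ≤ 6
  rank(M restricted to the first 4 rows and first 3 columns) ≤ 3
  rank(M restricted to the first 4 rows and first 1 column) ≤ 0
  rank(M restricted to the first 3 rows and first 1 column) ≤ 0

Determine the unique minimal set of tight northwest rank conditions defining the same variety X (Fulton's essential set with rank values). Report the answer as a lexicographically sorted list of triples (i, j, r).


Rank table r_w(6×6) implied by the 6 constraints:

  i=1: 0 | 1 | 1 | 1 | 1 | 1
  i=2: 0 | 1 | 1 | 2 | 2 | 2
  i=3: 0 | 1 | 1 | 2 | 3 | 3
  i=4: 0 | 1 | 2 | 3 | 4 | 4
  i=5: 1 | 2 | 3 | 4 | 5 | 5
  i=6: 1 | 2 | 3 | 4 | 5 | 6

so w = (2, 4, 5, 3, 1, 6).

ℓ(w)=6; the 2 essential cells (i,j,r):

[(3, 3, 1), (4, 1, 0)]


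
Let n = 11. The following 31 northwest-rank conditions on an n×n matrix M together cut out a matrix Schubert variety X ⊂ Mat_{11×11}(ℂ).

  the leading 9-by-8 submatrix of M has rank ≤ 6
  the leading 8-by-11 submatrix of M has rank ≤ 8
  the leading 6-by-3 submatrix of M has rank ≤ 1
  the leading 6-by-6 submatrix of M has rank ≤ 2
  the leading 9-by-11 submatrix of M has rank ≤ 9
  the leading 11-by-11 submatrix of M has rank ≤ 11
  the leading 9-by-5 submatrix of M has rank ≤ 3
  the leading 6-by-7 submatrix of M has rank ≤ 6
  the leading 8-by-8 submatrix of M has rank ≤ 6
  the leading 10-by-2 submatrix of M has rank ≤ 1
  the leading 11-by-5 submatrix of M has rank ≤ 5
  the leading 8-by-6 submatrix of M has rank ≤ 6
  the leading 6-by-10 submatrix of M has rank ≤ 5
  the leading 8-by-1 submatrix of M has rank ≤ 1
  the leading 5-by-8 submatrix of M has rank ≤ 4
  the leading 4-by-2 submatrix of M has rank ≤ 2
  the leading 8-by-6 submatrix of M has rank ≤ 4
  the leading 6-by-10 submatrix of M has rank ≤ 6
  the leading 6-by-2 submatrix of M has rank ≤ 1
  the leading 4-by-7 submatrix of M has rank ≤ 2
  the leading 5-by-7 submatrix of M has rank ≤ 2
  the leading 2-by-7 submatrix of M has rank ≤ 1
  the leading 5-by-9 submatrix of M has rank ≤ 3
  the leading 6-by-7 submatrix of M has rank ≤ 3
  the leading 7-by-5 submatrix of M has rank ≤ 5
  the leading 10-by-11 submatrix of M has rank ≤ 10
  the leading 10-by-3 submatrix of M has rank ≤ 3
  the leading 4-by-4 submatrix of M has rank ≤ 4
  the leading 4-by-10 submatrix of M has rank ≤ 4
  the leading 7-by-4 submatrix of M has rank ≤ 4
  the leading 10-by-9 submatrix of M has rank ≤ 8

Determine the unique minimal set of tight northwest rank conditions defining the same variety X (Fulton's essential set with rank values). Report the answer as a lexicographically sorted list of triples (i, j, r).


Propagating the 31 rank bounds to every northwest block:

  row 1: 1 1 1 1 1 1 1 1 1 1 1
  row 2: 1 1 1 1 1 1 1 2 2 2 2
  row 3: 1 1 1 2 2 2 2 3 3 3 3
  row 4: 1 1 1 2 2 2 2 3 3 4 4
  row 5: 1 1 1 2 2 2 2 3 3 4 5
  row 6: 1 1 1 2 2 2 3 4 4 5 6
  row 7: 1 1 2 3 3 3 4 5 5 6 7
  row 8: 1 1 2 3 3 4 5 6 6 7 8
  row 9: 1 1 2 3 3 4 5 6 7 8 9
  row 10: 1 1 2 3 4 5 6 7 8 9 10
  row 11: 1 2 3 4 5 6 7 8 9 10 11

the unique w with this rank table is (1, 8, 4, 10, 11, 7, 3, 6, 9, 5, 2).

Fulton essential set (7 of the 30 Rothe cells):

[(2, 7, 1), (5, 7, 2), (5, 9, 3), (6, 3, 1), (6, 6, 2), (9, 5, 3), (10, 2, 1)]


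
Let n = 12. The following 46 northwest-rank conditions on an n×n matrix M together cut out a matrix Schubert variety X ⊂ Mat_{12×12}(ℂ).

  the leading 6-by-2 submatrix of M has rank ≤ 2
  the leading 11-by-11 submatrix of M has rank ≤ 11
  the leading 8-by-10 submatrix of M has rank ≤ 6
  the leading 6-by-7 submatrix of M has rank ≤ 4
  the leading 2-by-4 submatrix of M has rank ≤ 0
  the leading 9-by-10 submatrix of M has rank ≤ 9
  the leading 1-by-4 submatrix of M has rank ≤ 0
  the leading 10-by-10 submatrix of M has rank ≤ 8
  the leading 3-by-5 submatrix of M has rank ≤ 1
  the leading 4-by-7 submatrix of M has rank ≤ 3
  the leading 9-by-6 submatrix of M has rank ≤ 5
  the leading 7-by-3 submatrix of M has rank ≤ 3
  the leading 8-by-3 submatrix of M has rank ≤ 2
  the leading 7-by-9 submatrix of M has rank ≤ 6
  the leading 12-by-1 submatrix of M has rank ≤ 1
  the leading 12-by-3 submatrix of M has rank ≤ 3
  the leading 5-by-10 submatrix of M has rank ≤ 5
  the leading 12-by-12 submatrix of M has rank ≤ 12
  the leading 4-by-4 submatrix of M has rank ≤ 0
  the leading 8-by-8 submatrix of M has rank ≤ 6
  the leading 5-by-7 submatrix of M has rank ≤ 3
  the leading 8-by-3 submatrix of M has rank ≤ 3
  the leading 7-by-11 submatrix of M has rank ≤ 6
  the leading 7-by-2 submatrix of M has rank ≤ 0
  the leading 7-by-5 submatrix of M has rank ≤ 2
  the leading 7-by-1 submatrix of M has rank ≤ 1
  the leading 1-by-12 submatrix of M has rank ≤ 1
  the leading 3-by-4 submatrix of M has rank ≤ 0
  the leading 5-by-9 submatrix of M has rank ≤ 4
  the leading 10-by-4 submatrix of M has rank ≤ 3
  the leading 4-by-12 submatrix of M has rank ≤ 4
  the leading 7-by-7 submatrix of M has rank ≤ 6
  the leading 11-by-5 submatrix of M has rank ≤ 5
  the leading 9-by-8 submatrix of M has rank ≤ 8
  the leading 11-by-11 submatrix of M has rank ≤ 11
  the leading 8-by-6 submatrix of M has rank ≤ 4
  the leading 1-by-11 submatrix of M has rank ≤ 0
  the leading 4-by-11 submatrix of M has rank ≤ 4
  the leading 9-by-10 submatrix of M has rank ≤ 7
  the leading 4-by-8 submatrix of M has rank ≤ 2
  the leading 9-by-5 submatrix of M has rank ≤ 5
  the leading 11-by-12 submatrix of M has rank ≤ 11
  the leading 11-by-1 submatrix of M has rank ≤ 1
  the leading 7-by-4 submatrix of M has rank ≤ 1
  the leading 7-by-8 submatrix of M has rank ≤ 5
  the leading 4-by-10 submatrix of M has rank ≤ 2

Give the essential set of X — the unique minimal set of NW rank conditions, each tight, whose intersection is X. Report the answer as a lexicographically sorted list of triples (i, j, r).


Rank table r_w(12×12) implied by the 46 constraints:

  i=1: 0, 0, 0, 0, 0, 0, 0, 0, 0, 0, 0, 1
  i=2: 0, 0, 0, 0, 1, 1, 1, 1, 1, 1, 1, 2
  i=3: 0, 0, 0, 0, 1, 2, 2, 2, 2, 2, 2, 3
  i=4: 0, 0, 0, 0, 1, 2, 2, 2, 2, 2, 3, 4
  i=5: 0, 0, 1, 1, 2, 3, 3, 3, 3, 3, 4, 5
  i=6: 0, 0, 1, 1, 2, 3, 4, 4, 4, 4, 5, 6
  i=7: 0, 0, 1, 1, 2, 3, 4, 5, 5, 5, 6, 7
  i=8: 1, 1, 2, 2, 3, 4, 5, 6, 6, 6, 7, 8
  i=9: 1, 2, 3, 3, 4, 5, 6, 7, 7, 7, 8, 9
  i=10: 1, 2, 3, 3, 4, 5, 6, 7, 8, 8, 9, 10
  i=11: 1, 2, 3, 4, 5, 6, 7, 8, 9, 9, 10, 11
  i=12: 1, 2, 3, 4, 5, 6, 7, 8, 9, 10, 11, 12

the unique w with this rank table is (12, 5, 6, 11, 3, 7, 8, 1, 2, 9, 4, 10).

Rothe diagram D(w) (36 cells), 6 SE-corners (essential conditions):

[(1, 11, 0), (4, 4, 0), (4, 10, 2), (7, 2, 0), (7, 4, 1), (10, 4, 3)]


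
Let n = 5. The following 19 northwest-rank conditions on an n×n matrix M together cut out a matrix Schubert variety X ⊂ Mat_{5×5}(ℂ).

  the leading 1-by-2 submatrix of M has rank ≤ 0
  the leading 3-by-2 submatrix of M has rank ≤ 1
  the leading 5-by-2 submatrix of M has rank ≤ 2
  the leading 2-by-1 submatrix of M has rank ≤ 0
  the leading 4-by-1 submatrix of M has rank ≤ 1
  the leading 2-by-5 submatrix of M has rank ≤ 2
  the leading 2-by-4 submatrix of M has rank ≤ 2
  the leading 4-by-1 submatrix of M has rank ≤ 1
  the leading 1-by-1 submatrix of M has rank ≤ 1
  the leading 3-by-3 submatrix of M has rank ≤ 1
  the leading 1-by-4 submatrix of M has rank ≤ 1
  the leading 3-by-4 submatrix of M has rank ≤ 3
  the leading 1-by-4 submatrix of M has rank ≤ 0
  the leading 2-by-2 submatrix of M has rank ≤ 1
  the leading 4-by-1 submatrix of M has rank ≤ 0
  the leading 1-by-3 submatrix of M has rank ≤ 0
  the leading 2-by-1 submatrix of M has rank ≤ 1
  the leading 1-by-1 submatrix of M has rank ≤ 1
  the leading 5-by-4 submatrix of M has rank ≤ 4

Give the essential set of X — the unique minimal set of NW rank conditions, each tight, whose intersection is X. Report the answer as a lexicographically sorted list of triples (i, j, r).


Rank table r_w(5×5) implied by the 19 constraints:

  row 1: 0, 0, 0, 0, 1
  row 2: 0, 1, 1, 1, 2
  row 3: 0, 1, 1, 2, 3
  row 4: 0, 1, 2, 3, 4
  row 5: 1, 2, 3, 4, 5

the unique w with this rank table is (5, 2, 4, 3, 1).

|D(w)|=8, |Ess(w)|=3:

[(1, 4, 0), (3, 3, 1), (4, 1, 0)]


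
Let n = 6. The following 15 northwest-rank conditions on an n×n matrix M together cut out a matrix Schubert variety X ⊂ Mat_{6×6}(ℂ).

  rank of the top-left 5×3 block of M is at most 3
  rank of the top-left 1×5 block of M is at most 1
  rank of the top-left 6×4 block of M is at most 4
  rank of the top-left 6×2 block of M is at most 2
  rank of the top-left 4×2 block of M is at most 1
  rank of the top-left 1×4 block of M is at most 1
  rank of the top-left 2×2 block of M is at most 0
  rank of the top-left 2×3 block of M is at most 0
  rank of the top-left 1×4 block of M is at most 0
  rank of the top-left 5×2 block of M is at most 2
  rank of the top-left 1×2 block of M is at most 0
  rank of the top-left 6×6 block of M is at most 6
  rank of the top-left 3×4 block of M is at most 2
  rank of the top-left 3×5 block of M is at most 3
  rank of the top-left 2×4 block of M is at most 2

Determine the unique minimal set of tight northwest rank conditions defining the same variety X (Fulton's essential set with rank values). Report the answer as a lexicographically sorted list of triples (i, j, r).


Propagating the 15 rank bounds to every northwest block:

  i=1: 0 0 0 0 1 1
  i=2: 0 0 0 1 2 2
  i=3: 1 1 1 2 3 3
  i=4: 1 1 2 3 4 4
  i=5: 1 2 3 4 5 5
  i=6: 1 2 3 4 5 6

the unique w with this rank table is (5, 4, 1, 3, 2, 6).

ℓ(w)=8; the 3 essential cells (i,j,r):

[(1, 4, 0), (2, 3, 0), (4, 2, 1)]


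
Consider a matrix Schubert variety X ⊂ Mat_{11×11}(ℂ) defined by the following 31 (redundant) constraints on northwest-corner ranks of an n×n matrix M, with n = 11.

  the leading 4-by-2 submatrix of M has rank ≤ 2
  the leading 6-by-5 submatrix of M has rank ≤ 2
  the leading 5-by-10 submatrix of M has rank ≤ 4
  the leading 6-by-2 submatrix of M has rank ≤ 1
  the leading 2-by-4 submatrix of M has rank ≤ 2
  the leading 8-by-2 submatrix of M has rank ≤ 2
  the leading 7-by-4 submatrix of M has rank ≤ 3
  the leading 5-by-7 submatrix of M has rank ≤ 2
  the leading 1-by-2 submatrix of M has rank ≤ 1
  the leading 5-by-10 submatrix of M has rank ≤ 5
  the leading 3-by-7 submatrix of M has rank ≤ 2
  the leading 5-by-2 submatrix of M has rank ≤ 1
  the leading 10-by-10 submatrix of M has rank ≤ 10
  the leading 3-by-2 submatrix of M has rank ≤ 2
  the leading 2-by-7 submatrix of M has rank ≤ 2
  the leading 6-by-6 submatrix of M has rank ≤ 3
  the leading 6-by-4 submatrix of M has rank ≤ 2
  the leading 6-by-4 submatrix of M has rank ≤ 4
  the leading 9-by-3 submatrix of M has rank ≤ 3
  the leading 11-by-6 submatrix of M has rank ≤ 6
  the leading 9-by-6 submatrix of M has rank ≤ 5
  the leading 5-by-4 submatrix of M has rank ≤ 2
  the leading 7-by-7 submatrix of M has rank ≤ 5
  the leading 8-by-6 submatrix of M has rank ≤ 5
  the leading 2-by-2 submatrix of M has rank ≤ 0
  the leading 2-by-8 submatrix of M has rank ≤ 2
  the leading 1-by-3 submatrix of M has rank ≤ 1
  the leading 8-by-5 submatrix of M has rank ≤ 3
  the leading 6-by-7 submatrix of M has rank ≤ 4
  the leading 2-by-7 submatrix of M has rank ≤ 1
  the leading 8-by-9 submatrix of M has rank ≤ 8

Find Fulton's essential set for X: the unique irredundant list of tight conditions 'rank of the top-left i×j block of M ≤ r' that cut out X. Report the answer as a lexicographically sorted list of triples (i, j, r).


Rank table r_w(11×11) implied by the 31 constraints:

  row 1: 0  0  1  1  1  1  1  1  1  1  1
  row 2: 0  0  1  1  1  1  1  2  2  2  2
  row 3: 1  1  2  2  2  2  2  3  3  3  3
  row 4: 1  1  2  2  2  2  2  3  4  4  4
  row 5: 1  1  2  2  2  2  2  3  4  4  5
  row 6: 1  1  2  2  2  3  3  4  5  5  6
  row 7: 1  2  3  3  3  4  4  5  6  6  7
  row 8: 1  2  3  3  3  4  5  6  7  7  8
  row 9: 1  2  3  4  4  5  6  7  8  8  9
  row 10: 1  2  3  4  5  6  7  8  9  9  10
  row 11: 1  2  3  4  5  6  7  8  9  10  11

the unique w with this rank table is (3, 8, 1, 9, 11, 6, 2, 7, 4, 5, 10).

7 SE-corners of the 24-cell Rothe diagram give Ess(w):

[(2, 2, 0), (2, 7, 1), (5, 7, 2), (5, 10, 4), (6, 2, 1), (6, 5, 2), (8, 5, 3)]


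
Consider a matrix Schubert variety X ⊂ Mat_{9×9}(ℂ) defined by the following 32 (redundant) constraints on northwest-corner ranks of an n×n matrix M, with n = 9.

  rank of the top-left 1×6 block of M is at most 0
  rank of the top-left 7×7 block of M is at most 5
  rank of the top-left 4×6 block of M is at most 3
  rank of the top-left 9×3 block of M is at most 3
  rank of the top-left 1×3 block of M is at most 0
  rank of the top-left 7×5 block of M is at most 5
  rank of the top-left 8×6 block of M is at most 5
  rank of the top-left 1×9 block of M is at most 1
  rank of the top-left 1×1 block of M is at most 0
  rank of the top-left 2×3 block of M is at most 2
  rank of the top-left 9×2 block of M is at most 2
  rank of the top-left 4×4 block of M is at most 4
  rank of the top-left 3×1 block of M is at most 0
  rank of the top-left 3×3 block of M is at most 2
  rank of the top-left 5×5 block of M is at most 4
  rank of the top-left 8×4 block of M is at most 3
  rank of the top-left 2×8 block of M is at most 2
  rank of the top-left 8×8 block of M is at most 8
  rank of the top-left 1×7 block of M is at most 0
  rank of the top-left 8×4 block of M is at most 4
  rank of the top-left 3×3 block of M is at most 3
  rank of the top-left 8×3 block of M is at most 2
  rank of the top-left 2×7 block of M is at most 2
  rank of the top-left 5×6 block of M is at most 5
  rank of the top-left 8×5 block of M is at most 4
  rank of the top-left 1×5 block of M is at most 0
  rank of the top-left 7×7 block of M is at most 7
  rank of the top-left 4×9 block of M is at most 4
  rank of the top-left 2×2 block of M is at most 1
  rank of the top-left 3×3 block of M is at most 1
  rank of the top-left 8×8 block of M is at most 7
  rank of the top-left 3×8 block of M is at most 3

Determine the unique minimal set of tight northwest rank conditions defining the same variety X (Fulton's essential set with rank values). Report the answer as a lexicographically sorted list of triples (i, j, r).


Rank table r_w(9×9) implied by the 32 constraints:

  0 0 0 0 0 0 0 1 1
  0 1 1 1 1 1 1 2 2
  0 1 1 2 2 2 2 3 3
  1 2 2 3 3 3 3 4 4
  1 2 2 3 4 4 4 5 5
  1 2 2 3 4 5 5 6 6
  1 2 2 3 4 5 5 6 7
  1 2 2 3 4 5 6 7 8
  1 2 3 4 5 6 7 8 9

reading off 1-entries of Δ²R: w = (8, 2, 4, 1, 5, 6, 9, 7, 3).

ℓ(w)=15; the 5 essential cells (i,j,r):

[(1, 7, 0), (3, 1, 0), (3, 3, 1), (7, 7, 5), (8, 3, 2)]


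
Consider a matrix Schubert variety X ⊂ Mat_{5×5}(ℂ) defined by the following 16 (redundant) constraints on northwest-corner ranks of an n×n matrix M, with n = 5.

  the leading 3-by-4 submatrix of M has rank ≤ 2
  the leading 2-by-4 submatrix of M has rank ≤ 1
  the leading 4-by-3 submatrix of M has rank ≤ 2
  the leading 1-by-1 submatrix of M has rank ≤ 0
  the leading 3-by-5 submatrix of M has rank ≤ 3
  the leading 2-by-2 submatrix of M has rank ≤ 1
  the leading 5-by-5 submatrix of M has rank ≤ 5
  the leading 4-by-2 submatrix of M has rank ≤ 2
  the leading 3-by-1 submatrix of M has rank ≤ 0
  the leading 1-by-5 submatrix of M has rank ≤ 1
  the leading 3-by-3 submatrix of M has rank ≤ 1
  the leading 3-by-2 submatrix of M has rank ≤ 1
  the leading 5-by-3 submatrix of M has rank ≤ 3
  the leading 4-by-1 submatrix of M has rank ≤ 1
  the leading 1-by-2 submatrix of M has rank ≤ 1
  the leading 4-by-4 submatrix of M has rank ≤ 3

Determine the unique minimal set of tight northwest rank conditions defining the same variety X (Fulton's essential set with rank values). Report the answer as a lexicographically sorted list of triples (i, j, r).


The tightest implied rank at each (i,j), from the 16 conditions:

  row 1: 0, 1, 1, 1, 1
  row 2: 0, 1, 1, 1, 2
  row 3: 0, 1, 1, 2, 3
  row 4: 1, 2, 2, 3, 4
  row 5: 1, 2, 3, 4, 5

hence w(1..5) = (2, 5, 4, 1, 3).

Rothe diagram D(w) (6 cells), 3 SE-corners (essential conditions):

[(2, 4, 1), (3, 1, 0), (3, 3, 1)]


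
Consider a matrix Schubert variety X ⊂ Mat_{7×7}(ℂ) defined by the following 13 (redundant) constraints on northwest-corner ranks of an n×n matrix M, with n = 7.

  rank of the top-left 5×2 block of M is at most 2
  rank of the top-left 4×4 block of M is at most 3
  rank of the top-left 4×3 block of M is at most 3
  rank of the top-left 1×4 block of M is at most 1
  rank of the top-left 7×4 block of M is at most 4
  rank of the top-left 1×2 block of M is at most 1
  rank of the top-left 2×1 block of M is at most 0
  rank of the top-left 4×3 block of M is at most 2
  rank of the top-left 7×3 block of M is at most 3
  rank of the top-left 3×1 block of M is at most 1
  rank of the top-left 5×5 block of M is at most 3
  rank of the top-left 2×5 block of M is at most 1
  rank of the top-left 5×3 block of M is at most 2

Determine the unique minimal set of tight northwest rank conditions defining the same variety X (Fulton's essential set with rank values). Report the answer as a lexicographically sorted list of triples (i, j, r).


The tightest implied rank at each (i,j), from the 13 conditions:

  row 1: 0 | 1 | 1 | 1 | 1 | 1 | 1
  row 2: 0 | 1 | 1 | 1 | 1 | 2 | 2
  row 3: 1 | 2 | 2 | 2 | 2 | 3 | 3
  row 4: 1 | 2 | 2 | 3 | 3 | 4 | 4
  row 5: 1 | 2 | 2 | 3 | 3 | 4 | 5
  row 6: 1 | 2 | 3 | 4 | 4 | 5 | 6
  row 7: 1 | 2 | 3 | 4 | 5 | 6 | 7

hence w(1..7) = (2, 6, 1, 4, 7, 3, 5).

D(w) has 8 cells with 4 SE-corners; essential set:

[(2, 1, 0), (2, 5, 1), (5, 3, 2), (5, 5, 3)]


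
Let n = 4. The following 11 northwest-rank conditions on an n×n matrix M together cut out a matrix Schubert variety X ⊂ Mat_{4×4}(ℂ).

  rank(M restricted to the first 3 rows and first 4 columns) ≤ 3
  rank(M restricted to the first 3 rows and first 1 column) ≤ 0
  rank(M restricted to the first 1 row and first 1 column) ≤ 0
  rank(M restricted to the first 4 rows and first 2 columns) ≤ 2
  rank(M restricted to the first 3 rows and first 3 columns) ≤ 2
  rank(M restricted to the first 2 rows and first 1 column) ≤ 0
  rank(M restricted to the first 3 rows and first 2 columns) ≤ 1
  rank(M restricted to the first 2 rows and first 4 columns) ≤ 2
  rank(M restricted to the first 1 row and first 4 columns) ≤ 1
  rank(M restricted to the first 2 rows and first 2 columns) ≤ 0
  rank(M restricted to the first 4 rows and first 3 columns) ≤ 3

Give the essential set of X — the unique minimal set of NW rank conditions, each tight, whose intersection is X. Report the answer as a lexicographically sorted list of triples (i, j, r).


Reconstructing r_w from the 11 given conditions:

  R[1]: 0 0 1 1
  R[2]: 0 0 1 2
  R[3]: 0 1 2 3
  R[4]: 1 2 3 4

giving w = (3, 4, 2, 1) via Δ²R.

D(w) has 5 cells with 2 SE-corners; essential set:

[(2, 2, 0), (3, 1, 0)]


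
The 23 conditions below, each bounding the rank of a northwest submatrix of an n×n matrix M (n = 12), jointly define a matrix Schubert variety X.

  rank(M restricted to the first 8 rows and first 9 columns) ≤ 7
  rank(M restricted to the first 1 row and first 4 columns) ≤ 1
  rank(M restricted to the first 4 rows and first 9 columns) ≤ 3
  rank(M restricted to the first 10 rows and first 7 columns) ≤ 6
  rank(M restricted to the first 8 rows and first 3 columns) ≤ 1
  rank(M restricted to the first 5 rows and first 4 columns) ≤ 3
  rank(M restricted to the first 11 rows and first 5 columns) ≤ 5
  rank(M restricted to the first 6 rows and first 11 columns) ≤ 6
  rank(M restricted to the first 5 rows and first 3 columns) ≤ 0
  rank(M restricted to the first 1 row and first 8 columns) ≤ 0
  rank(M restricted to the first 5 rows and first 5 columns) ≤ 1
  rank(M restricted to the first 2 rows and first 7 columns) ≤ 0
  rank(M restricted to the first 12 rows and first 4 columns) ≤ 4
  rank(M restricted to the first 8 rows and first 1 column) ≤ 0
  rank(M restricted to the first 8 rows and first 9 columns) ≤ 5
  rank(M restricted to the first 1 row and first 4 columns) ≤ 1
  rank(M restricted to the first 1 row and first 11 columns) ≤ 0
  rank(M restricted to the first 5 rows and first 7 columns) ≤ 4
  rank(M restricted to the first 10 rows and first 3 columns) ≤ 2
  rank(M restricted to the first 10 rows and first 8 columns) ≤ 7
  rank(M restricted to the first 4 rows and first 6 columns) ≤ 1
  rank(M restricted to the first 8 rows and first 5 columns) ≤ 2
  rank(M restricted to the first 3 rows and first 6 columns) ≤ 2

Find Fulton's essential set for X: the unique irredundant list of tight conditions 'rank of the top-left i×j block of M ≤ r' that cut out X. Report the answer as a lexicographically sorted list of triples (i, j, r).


Rank table r_w(12×12) implied by the 23 constraints:

  row 1: 0, 0, 0, 0, 0, 0, 0, 0, 0, 0, 0, 1
  row 2: 0, 0, 0, 0, 0, 0, 0, 1, 1, 1, 1, 2
  row 3: 0, 0, 0, 1, 1, 1, 1, 2, 2, 2, 2, 3
  row 4: 0, 0, 0, 1, 1, 1, 2, 3, 3, 3, 3, 4
  row 5: 0, 0, 0, 1, 1, 2, 3, 4, 4, 4, 4, 5
  row 6: 0, 1, 1, 2, 2, 3, 4, 5, 5, 5, 5, 6
  row 7: 0, 1, 1, 2, 2, 3, 4, 5, 5, 6, 6, 7
  row 8: 0, 1, 1, 2, 2, 3, 4, 5, 5, 6, 7, 8
  row 9: 1, 2, 2, 3, 3, 4, 5, 6, 6, 7, 8, 9
  row 10: 1, 2, 2, 3, 4, 5, 6, 7, 7, 8, 9, 10
  row 11: 1, 2, 3, 4, 5, 6, 7, 8, 8, 9, 10, 11
  row 12: 1, 2, 3, 4, 5, 6, 7, 8, 9, 10, 11, 12

giving w = (12, 8, 4, 7, 6, 2, 10, 11, 1, 5, 3, 9) via Δ²R.

|D(w)|=40, |Ess(w)|=10:

[(1, 11, 0), (2, 7, 0), (4, 6, 1), (5, 3, 0), (5, 5, 1), (8, 1, 0), (8, 3, 1), (8, 5, 2), (8, 9, 5), (10, 3, 2)]


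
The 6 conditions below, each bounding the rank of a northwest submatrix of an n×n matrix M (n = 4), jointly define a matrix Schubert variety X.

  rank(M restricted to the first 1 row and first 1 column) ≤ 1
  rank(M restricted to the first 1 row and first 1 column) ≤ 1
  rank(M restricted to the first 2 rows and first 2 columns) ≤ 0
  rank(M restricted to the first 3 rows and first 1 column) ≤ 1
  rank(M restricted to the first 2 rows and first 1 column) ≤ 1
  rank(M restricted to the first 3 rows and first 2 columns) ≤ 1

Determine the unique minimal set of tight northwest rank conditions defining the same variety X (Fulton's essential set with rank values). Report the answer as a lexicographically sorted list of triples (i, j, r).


Recovering R(i,j) via the rank-extension bound from the 6 conditions:

  row 1: 0, 0, 1, 1
  row 2: 0, 0, 1, 2
  row 3: 1, 1, 2, 3
  row 4: 1, 2, 3, 4

second differences of R give the permutation w = (3, 4, 1, 2).

D(w) has 4 cells with 1 SE-corner; essential set:

[(2, 2, 0)]


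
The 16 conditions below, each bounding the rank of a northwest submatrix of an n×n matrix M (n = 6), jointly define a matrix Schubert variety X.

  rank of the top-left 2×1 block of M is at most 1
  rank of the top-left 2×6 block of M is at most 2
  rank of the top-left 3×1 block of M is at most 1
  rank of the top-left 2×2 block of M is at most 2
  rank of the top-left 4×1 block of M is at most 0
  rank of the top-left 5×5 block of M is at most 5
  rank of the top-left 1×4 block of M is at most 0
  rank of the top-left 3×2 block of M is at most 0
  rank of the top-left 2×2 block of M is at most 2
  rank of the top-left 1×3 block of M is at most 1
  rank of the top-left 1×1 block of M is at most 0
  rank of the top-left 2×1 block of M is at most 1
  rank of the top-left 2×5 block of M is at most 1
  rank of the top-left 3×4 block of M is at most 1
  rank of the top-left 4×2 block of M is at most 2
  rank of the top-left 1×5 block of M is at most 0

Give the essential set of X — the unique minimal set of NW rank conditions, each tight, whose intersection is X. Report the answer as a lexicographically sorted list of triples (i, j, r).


Reconstructing r_w from the 16 given conditions:

  row 1: 0  0  0  0  0  1
  row 2: 0  0  1  1  1  2
  row 3: 0  0  1  1  2  3
  row 4: 0  1  2  2  3  4
  row 5: 1  2  3  3  4  5
  row 6: 1  2  3  4  5  6

hence w(1..6) = (6, 3, 5, 2, 1, 4).

|D(w)|=11, |Ess(w)|=4:

[(1, 5, 0), (3, 2, 0), (3, 4, 1), (4, 1, 0)]
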